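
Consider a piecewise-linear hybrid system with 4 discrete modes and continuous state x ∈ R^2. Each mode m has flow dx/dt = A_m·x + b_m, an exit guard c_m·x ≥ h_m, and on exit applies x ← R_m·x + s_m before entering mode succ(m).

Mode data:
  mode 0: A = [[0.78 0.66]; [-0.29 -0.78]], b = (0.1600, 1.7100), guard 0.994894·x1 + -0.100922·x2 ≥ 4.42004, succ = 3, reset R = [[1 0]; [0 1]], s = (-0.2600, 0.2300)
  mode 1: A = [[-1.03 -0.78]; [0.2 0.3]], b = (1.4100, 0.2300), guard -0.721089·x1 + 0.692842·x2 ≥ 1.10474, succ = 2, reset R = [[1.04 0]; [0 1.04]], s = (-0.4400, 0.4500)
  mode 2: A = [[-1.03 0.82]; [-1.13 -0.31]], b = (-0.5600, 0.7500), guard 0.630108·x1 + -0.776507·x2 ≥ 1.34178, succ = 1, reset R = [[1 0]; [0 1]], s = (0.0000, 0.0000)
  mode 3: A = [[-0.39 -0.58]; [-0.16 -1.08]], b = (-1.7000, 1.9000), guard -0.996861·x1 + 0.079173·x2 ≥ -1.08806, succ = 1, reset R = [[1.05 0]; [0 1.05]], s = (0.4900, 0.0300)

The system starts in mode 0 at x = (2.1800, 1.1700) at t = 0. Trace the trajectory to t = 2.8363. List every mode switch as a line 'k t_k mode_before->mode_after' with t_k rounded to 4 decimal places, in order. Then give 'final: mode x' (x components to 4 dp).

Mode 0: guard c·x = 4.4200 hit at Δt = 0.6835 (t = 0.6835), x⁻ = (4.5518, 1.0748) → reset → x⁺ = (4.2918, 1.3048), jump to mode 3
Mode 3: guard c·x = -1.0881 hit at Δt = 0.8851 (t = 1.5686), x⁻ = (1.1998, 1.3639) → reset → x⁺ = (1.7498, 1.4621), jump to mode 1
Mode 1: guard c·x = 1.1047 hit at Δt = 0.8233 (t = 2.3919), x⁻ = (0.6904, 2.3131) → reset → x⁺ = (0.2780, 2.8556), jump to mode 2
Mode 2: flow for 0.4444 to horizon, guard not reached → x = (0.7662, 2.5386)

1 0.6835 0->3
2 1.5686 3->1
3 2.3919 1->2
final: 2 0.7662 2.5386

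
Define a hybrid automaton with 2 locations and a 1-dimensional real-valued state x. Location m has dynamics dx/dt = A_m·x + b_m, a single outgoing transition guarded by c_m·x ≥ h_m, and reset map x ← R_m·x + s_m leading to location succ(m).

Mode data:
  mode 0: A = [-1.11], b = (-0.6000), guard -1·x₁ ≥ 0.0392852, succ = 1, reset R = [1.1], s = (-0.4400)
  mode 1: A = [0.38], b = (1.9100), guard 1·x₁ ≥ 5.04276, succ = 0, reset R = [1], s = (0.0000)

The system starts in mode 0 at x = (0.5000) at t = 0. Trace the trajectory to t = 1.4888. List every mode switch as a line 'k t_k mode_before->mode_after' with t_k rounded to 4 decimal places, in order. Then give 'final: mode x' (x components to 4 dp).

Mode 0: guard c·x = 0.0393 hit at Δt = 0.6580 (t = 0.6580), x⁻ = (-0.0393) → reset → x⁺ = (-0.4832), jump to mode 1
Mode 1: flow for 0.8308 to horizon, guard not reached → x = (1.2033)

1 0.6580 0->1
final: 1 1.2033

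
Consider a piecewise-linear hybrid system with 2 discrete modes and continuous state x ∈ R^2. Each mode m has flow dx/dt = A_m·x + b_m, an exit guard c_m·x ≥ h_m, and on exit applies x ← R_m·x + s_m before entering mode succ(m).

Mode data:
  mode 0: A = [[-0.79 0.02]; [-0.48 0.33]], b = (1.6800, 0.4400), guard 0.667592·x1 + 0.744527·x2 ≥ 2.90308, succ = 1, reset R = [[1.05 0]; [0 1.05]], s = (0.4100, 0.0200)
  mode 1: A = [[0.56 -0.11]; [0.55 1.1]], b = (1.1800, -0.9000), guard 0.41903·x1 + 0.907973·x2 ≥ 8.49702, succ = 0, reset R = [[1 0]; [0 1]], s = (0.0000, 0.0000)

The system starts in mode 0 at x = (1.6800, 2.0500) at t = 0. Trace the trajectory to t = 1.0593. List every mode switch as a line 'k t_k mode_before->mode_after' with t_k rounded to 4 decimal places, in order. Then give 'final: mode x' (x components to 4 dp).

Mode 0: guard c·x = 2.9031 hit at Δt = 0.5979 (t = 0.5979), x⁻ = (1.8686, 2.2237) → reset → x⁺ = (2.3720, 2.3549), jump to mode 1
Mode 1: flow for 0.4614 to horizon, guard not reached → x = (3.5078, 4.3218)

1 0.5979 0->1
final: 1 3.5078 4.3218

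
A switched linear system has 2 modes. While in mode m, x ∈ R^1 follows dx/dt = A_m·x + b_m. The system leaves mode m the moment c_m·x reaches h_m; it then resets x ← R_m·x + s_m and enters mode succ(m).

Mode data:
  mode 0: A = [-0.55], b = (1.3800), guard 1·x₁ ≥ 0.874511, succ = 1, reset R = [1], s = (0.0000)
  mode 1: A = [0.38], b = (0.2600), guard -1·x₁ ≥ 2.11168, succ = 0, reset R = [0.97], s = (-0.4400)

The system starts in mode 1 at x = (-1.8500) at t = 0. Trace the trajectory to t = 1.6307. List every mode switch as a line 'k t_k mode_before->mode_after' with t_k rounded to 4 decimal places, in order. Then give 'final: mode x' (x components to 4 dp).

Mode 1: guard c·x = 2.1117 hit at Δt = 0.5329 (t = 0.5329), x⁻ = (-2.1117) → reset → x⁺ = (-2.4883), jump to mode 0
Mode 0: flow for 1.0978 to horizon, guard not reached → x = (-0.2232)

1 0.5329 1->0
final: 0 -0.2232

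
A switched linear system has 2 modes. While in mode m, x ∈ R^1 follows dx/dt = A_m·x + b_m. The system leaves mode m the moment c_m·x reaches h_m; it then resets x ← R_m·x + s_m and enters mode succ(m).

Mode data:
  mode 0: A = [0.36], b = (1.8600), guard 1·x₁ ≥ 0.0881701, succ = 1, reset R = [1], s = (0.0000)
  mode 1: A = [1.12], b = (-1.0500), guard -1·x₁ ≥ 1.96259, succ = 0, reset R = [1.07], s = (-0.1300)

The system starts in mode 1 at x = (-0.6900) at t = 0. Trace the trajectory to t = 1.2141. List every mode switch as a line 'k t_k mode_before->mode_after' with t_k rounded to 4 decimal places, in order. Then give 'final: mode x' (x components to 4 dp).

Mode 1: guard c·x = 1.9626 hit at Δt = 0.5158 (t = 0.5158), x⁻ = (-1.9626) → reset → x⁺ = (-2.2300), jump to mode 0
Mode 0: flow for 0.6983 to horizon, guard not reached → x = (-1.3906)

1 0.5158 1->0
final: 0 -1.3906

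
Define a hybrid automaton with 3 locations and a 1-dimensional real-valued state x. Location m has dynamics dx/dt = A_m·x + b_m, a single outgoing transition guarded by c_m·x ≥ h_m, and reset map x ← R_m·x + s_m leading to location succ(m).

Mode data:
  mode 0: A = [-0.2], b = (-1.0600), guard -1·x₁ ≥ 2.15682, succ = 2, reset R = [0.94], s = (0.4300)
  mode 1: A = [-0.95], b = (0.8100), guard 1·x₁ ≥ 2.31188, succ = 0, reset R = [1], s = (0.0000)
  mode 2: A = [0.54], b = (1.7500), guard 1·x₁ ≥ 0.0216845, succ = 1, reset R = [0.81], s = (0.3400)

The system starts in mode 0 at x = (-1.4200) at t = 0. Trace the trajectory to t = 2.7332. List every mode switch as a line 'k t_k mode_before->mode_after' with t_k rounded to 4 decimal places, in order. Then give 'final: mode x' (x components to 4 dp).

1 1.0530 0->2
2 2.3229 2->1
final: 1 0.5174

Mode 0: guard c·x = 2.1568 hit at Δt = 1.0530 (t = 1.0530), x⁻ = (-2.1568) → reset → x⁺ = (-1.5974), jump to mode 2
Mode 2: guard c·x = 0.0217 hit at Δt = 1.2699 (t = 2.3229), x⁻ = (0.0217) → reset → x⁺ = (0.3576), jump to mode 1
Mode 1: flow for 0.4103 to horizon, guard not reached → x = (0.5174)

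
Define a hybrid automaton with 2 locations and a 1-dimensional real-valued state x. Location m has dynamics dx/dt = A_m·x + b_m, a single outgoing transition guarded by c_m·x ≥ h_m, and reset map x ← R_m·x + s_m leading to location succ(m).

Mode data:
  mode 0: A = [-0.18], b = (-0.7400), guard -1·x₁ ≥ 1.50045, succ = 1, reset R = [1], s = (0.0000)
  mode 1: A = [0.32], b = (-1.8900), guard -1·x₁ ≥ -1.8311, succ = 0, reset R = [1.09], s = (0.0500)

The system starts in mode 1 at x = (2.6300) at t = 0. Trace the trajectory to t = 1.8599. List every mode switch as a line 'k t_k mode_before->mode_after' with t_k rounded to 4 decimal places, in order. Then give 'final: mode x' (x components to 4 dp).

Mode 1: guard c·x = -1.8311 hit at Δt = 0.6819 (t = 0.6819), x⁻ = (1.8311) → reset → x⁺ = (2.0459), jump to mode 0
Mode 0: flow for 1.1780 to horizon, guard not reached → x = (0.8695)

1 0.6819 1->0
final: 0 0.8695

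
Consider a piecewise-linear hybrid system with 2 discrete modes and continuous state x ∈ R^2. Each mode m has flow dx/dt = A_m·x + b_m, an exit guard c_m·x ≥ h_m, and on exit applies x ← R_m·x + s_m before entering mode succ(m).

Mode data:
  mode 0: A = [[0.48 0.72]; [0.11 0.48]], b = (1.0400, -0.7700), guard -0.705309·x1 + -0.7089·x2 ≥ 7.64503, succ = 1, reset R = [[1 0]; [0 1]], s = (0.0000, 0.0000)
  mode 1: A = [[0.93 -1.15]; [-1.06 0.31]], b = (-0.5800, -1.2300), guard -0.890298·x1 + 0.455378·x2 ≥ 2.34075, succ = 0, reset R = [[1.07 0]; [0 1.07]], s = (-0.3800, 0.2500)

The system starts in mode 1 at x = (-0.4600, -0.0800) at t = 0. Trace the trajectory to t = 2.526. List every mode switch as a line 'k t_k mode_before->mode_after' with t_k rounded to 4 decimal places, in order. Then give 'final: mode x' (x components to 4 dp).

Mode 1: guard c·x = 2.3407 hit at Δt = 1.4832 (t = 1.4832), x⁻ = (-2.6207, 0.0166) → reset → x⁺ = (-3.1841, 0.2678), jump to mode 0
Mode 0: flow for 1.0428 to horizon, guard not reached → x = (-4.1405, -1.1212)

1 1.4832 1->0
final: 0 -4.1405 -1.1212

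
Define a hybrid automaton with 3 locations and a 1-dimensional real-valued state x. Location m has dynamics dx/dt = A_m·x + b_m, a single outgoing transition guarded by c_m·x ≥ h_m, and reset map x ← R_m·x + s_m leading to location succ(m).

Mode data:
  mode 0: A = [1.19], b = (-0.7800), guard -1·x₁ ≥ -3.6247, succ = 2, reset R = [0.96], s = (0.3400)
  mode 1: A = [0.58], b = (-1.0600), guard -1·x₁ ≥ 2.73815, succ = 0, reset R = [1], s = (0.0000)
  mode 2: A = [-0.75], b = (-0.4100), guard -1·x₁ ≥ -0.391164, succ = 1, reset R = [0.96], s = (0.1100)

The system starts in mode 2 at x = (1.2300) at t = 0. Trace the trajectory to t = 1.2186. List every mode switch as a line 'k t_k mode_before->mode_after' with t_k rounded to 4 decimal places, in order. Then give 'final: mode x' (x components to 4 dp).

Mode 2: guard c·x = -0.3912 hit at Δt = 0.8519 (t = 0.8519), x⁻ = (0.3912) → reset → x⁺ = (0.4855), jump to mode 1
Mode 1: flow for 0.3667 to horizon, guard not reached → x = (0.1675)

1 0.8519 2->1
final: 1 0.1675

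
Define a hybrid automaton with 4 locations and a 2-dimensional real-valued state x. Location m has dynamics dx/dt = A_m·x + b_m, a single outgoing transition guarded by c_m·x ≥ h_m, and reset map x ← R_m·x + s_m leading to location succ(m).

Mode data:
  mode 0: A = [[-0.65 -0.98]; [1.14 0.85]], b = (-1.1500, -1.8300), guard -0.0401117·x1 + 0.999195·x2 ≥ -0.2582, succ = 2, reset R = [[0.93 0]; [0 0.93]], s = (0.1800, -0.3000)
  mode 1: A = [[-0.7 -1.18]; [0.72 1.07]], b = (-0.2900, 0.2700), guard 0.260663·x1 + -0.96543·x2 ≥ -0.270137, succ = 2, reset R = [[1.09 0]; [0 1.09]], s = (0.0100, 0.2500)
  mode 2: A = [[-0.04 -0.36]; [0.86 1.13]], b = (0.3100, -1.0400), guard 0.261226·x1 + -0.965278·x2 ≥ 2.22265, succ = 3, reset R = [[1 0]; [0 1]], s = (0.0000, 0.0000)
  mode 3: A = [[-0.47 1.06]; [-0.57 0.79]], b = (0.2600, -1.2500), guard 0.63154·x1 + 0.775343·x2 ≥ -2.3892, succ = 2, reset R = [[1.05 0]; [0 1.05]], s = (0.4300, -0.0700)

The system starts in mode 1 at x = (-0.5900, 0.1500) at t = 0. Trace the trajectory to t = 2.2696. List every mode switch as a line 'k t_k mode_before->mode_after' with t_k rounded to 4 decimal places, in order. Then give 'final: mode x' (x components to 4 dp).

Mode 1: guard c·x = -0.2701 hit at Δt = 1.5543 (t = 1.5543), x⁻ = (-0.6251, 0.1110) → reset → x⁺ = (-0.6713, 0.3710), jump to mode 2
Mode 2: flow for 0.7153 to horizon, guard not reached → x = (-0.3888, -0.8557)

1 1.5543 1->2
final: 2 -0.3888 -0.8557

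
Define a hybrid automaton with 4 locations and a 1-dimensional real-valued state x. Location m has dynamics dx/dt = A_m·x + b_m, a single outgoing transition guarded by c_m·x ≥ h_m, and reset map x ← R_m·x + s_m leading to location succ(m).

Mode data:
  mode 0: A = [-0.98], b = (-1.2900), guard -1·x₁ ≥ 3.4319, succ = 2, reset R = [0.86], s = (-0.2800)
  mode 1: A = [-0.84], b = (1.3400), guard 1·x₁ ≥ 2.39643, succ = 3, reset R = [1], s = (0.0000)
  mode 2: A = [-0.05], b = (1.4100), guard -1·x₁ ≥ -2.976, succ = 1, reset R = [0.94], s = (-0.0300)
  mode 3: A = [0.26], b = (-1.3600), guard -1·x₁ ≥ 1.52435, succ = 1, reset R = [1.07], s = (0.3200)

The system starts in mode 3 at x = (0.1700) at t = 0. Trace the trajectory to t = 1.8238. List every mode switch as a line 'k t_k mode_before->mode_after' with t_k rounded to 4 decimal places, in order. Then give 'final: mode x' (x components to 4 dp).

Mode 3: guard c·x = 1.5244 hit at Δt = 1.1107 (t = 1.1107), x⁻ = (-1.5244) → reset → x⁺ = (-1.3111), jump to mode 1
Mode 1: flow for 0.7131 to horizon, guard not reached → x = (-0.0014)

1 1.1107 3->1
final: 1 -0.0014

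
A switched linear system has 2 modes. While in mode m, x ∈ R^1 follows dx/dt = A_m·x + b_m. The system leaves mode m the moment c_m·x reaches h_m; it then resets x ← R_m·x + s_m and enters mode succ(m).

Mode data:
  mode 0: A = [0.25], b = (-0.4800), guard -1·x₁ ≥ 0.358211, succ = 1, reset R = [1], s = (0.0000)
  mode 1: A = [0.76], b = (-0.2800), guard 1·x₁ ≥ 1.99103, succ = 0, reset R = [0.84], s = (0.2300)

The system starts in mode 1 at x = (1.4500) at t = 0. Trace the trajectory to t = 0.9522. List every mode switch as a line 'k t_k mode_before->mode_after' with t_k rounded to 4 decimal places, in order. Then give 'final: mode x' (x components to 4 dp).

1 0.5337 1->0
final: 0 1.9005

Mode 1: guard c·x = 1.9910 hit at Δt = 0.5337 (t = 0.5337), x⁻ = (1.9910) → reset → x⁺ = (1.9025), jump to mode 0
Mode 0: flow for 0.4185 to horizon, guard not reached → x = (1.9005)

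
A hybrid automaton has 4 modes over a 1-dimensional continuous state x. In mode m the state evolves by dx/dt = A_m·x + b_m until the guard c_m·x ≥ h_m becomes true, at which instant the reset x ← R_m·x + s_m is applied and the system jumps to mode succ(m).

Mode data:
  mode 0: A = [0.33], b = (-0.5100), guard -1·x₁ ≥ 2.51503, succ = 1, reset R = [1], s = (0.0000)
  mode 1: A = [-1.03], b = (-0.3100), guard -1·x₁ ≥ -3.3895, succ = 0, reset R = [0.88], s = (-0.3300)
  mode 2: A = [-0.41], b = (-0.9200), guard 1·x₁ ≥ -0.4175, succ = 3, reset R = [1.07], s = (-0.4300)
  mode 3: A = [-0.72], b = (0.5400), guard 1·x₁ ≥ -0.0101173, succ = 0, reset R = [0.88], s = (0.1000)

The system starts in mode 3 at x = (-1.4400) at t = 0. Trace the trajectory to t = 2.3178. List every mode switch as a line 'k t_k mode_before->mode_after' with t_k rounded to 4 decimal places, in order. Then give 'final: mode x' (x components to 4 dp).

1 1.4697 3->0
final: 0 -0.3786

Mode 3: guard c·x = -0.0101 hit at Δt = 1.4697 (t = 1.4697), x⁻ = (-0.0101) → reset → x⁺ = (0.0911), jump to mode 0
Mode 0: flow for 0.8481 to horizon, guard not reached → x = (-0.3786)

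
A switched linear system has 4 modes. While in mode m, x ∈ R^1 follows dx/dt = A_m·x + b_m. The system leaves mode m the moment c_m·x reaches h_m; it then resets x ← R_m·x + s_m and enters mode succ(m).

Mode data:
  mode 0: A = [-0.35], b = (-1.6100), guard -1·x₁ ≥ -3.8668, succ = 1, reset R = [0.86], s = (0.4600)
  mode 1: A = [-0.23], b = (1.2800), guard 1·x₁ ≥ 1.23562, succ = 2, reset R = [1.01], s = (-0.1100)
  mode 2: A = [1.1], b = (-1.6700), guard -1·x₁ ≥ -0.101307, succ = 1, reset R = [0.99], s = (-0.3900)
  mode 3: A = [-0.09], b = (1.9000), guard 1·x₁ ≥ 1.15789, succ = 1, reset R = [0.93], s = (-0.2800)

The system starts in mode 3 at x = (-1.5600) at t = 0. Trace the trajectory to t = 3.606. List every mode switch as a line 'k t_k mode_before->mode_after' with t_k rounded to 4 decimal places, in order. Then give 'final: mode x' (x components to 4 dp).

Mode 3: guard c·x = 1.1579 hit at Δt = 1.4189 (t = 1.4189), x⁻ = (1.1579) → reset → x⁺ = (0.7968), jump to mode 1
Mode 1: guard c·x = 1.2356 hit at Δt = 0.4197 (t = 1.8386), x⁻ = (1.2356) → reset → x⁺ = (1.1380), jump to mode 2
Mode 2: guard c·x = -0.1013 hit at Δt = 1.1959 (t = 3.0345), x⁻ = (0.1013) → reset → x⁺ = (-0.2897), jump to mode 1
Mode 1: flow for 0.5715 to horizon, guard not reached → x = (0.4314)

1 1.4189 3->1
2 1.8386 1->2
3 3.0345 2->1
final: 1 0.4314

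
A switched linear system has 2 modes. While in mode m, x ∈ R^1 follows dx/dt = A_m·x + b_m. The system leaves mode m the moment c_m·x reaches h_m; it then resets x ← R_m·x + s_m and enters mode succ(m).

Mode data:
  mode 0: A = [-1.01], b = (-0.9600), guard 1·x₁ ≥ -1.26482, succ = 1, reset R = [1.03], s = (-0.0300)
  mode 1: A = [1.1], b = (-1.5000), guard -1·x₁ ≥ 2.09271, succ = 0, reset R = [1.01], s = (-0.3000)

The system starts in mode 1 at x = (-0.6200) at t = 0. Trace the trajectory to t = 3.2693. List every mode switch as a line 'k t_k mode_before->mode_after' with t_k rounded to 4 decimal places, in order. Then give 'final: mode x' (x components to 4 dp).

1 0.5048 1->0
2 2.0275 0->1
3 2.2532 1->0
final: 0 -1.4748

Mode 1: guard c·x = 2.0927 hit at Δt = 0.5048 (t = 0.5048), x⁻ = (-2.0927) → reset → x⁺ = (-2.4136), jump to mode 0
Mode 0: guard c·x = -1.2648 hit at Δt = 1.5227 (t = 2.0275), x⁻ = (-1.2648) → reset → x⁺ = (-1.3328), jump to mode 1
Mode 1: guard c·x = 2.0927 hit at Δt = 0.2257 (t = 2.2532), x⁻ = (-2.0927) → reset → x⁺ = (-2.4136), jump to mode 0
Mode 0: flow for 1.0161 to horizon, guard not reached → x = (-1.4748)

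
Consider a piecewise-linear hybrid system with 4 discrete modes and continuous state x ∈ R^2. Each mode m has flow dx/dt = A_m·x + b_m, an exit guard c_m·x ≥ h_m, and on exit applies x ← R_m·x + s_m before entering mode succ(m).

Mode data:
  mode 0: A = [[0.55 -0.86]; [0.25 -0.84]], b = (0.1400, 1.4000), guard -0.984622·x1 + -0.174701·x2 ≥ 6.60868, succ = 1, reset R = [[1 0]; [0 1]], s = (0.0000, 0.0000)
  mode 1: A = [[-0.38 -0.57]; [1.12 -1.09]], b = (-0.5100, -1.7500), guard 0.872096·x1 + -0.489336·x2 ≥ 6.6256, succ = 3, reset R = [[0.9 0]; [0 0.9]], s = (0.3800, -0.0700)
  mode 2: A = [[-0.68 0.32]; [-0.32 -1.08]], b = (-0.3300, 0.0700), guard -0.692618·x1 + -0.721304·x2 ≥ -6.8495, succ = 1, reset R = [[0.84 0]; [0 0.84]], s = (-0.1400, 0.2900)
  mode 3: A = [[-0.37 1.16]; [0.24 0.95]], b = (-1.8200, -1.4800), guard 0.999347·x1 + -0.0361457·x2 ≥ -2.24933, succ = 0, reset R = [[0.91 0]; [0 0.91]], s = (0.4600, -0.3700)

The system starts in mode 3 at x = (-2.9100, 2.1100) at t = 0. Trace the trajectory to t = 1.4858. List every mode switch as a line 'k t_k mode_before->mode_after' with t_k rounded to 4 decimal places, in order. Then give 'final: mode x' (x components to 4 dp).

1 0.4806 3->0
final: 0 -4.0114 1.1111

Mode 3: guard c·x = -2.2493 hit at Δt = 0.4806 (t = 0.4806), x⁻ = (-2.1765, 2.0556) → reset → x⁺ = (-1.5206, 1.5006), jump to mode 0
Mode 0: flow for 1.0052 to horizon, guard not reached → x = (-4.0114, 1.1111)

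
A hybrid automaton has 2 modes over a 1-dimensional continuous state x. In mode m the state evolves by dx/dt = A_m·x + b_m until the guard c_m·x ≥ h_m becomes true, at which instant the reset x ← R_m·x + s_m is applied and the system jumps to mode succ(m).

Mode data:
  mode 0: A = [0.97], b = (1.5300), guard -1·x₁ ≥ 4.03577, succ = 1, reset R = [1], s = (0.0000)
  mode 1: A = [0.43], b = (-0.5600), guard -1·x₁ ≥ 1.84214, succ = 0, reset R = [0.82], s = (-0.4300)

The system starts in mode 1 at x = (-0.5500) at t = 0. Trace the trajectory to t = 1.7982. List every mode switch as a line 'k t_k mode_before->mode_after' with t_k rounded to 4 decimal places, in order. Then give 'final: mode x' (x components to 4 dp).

Mode 1: guard c·x = 1.8421 hit at Δt = 1.2307 (t = 1.2307), x⁻ = (-1.8421) → reset → x⁺ = (-1.9406), jump to mode 0
Mode 0: flow for 0.5675 to horizon, guard not reached → x = (-2.2072)

1 1.2307 1->0
final: 0 -2.2072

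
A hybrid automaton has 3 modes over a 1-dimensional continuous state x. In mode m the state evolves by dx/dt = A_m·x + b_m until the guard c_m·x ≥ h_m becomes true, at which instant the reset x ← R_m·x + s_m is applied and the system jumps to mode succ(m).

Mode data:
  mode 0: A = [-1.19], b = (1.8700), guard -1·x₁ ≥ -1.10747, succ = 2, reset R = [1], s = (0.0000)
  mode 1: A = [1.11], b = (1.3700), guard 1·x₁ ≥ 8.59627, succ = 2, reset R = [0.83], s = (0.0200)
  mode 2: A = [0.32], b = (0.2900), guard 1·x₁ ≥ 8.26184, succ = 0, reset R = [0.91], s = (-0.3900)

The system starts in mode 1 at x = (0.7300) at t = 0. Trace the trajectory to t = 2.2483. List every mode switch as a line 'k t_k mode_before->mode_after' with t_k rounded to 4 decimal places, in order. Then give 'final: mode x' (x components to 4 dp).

Mode 1: guard c·x = 8.5963 hit at Δt = 1.4508 (t = 1.4508), x⁻ = (8.5963) → reset → x⁺ = (7.1549), jump to mode 2
Mode 2: guard c·x = 8.2618 hit at Δt = 0.4021 (t = 1.8529), x⁻ = (8.2618) → reset → x⁺ = (7.1283), jump to mode 0
Mode 0: flow for 0.3954 to horizon, guard not reached → x = (5.0426)

1 1.4508 1->2
2 1.8529 2->0
final: 0 5.0426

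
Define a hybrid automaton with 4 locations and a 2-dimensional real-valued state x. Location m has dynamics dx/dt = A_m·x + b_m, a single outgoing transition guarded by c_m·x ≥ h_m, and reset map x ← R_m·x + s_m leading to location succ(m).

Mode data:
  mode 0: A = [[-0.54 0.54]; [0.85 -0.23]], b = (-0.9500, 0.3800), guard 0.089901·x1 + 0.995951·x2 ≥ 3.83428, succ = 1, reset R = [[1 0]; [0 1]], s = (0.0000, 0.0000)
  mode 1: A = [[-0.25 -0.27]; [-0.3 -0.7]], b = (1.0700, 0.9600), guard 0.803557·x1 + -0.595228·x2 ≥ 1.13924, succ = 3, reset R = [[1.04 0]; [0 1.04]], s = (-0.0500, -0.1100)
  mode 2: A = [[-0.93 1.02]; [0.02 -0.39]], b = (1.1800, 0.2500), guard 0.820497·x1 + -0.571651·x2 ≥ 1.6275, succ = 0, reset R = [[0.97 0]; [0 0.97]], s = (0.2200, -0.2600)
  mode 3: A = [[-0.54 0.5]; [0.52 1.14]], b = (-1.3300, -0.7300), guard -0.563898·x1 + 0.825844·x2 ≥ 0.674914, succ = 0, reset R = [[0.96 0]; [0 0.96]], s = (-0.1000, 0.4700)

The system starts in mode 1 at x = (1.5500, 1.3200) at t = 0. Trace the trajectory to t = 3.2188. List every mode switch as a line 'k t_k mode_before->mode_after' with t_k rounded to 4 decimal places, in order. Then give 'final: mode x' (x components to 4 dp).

1 1.4768 1->3
2 2.0645 3->0
final: 0 0.8272 2.6650

Mode 1: guard c·x = 1.1392 hit at Δt = 1.4768 (t = 1.4768), x⁻ = (2.0440, 0.8454) → reset → x⁺ = (2.0757, 0.7692), jump to mode 3
Mode 3: guard c·x = 0.6749 hit at Δt = 0.5877 (t = 2.0645), x⁻ = (1.1391, 1.5950) → reset → x⁺ = (0.9935, 2.0012), jump to mode 0
Mode 0: flow for 1.1543 to horizon, guard not reached → x = (0.8272, 2.6650)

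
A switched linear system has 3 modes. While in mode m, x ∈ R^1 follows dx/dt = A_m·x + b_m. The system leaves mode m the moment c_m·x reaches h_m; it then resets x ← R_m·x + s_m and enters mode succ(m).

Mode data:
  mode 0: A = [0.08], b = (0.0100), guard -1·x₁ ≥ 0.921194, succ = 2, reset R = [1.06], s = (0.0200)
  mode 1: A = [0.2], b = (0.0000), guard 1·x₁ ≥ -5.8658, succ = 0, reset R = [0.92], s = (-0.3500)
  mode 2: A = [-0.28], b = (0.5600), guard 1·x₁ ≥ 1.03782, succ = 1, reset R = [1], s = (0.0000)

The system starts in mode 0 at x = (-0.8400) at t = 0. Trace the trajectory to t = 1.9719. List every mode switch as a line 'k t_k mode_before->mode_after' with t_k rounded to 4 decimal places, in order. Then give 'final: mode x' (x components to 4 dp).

1 1.3445 0->2
final: 2 -0.4802

Mode 0: guard c·x = 0.9212 hit at Δt = 1.3445 (t = 1.3445), x⁻ = (-0.9212) → reset → x⁺ = (-0.9565), jump to mode 2
Mode 2: flow for 0.6274 to horizon, guard not reached → x = (-0.4802)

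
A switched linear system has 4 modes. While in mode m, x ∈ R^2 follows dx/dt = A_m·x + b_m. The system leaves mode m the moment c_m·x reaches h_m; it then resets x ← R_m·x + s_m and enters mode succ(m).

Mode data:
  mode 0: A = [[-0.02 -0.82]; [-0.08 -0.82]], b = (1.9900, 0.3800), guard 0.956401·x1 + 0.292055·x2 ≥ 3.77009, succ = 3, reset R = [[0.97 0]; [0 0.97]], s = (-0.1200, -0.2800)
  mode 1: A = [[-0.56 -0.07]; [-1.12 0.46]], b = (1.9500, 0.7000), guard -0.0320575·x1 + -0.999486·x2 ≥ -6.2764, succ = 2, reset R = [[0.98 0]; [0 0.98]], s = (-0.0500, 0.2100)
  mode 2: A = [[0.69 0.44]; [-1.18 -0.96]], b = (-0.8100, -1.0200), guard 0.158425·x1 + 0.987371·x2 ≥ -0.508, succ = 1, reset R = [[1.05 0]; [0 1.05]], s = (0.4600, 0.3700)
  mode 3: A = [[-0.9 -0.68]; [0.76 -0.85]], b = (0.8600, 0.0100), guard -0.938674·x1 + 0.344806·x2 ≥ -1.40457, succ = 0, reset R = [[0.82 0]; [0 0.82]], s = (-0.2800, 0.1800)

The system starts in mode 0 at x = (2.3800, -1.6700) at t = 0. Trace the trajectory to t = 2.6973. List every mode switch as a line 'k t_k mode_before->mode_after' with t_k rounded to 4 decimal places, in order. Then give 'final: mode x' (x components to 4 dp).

Mode 0: guard c·x = 3.7701 hit at Δt = 0.6244 (t = 0.6244), x⁻ = (4.2317, -0.9487) → reset → x⁺ = (3.9847, -1.2002), jump to mode 3
Mode 3: guard c·x = -1.4046 hit at Δt = 1.1123 (t = 1.7367), x⁻ = (1.8740, 1.0280) → reset → x⁺ = (1.2566, 1.0230), jump to mode 0
Mode 0: flow for 0.9606 to horizon, guard not reached → x = (2.5021, 0.6150)

1 0.6244 0->3
2 1.7367 3->0
final: 0 2.5021 0.6150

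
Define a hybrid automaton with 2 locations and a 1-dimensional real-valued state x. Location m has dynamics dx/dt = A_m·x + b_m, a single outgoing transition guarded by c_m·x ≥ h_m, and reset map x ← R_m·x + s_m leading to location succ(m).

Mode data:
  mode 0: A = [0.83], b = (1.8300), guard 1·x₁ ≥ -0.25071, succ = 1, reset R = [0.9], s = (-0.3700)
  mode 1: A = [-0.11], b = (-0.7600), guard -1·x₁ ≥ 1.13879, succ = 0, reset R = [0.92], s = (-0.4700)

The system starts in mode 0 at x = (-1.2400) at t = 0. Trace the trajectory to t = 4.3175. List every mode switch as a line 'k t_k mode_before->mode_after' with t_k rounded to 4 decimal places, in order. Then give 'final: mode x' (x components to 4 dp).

Mode 0: guard c·x = -0.2507 hit at Δt = 0.8503 (t = 0.8503), x⁻ = (-0.2507) → reset → x⁺ = (-0.5956), jump to mode 1
Mode 1: guard c·x = 1.1388 hit at Δt = 0.8178 (t = 1.6681), x⁻ = (-1.1388) → reset → x⁺ = (-1.5177), jump to mode 0
Mode 0: guard c·x = -0.2507 hit at Δt = 1.2592 (t = 2.9273), x⁻ = (-0.2507) → reset → x⁺ = (-0.5956), jump to mode 1
Mode 1: guard c·x = 1.1388 hit at Δt = 0.8178 (t = 3.7451), x⁻ = (-1.1388) → reset → x⁺ = (-1.5177), jump to mode 0
Mode 0: flow for 0.5724 to horizon, guard not reached → x = (-1.0998)

1 0.8503 0->1
2 1.6681 1->0
3 2.9273 0->1
4 3.7451 1->0
final: 0 -1.0998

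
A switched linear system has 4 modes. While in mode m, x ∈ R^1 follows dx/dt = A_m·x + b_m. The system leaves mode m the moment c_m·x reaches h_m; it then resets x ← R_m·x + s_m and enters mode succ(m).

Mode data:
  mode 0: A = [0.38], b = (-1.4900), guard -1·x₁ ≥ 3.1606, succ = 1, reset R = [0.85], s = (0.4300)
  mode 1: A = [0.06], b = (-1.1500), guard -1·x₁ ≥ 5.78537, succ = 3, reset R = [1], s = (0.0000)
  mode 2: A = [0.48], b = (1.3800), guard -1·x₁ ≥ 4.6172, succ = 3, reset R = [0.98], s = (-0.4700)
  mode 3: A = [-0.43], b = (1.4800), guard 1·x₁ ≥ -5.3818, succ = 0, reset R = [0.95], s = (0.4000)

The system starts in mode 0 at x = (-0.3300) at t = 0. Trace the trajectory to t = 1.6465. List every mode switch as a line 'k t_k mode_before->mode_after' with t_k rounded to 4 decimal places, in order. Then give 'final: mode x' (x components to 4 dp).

1 1.3430 0->1
final: 1 -2.6502

Mode 0: guard c·x = 3.1606 hit at Δt = 1.3430 (t = 1.3430), x⁻ = (-3.1606) → reset → x⁺ = (-2.2565), jump to mode 1
Mode 1: flow for 0.3035 to horizon, guard not reached → x = (-2.6502)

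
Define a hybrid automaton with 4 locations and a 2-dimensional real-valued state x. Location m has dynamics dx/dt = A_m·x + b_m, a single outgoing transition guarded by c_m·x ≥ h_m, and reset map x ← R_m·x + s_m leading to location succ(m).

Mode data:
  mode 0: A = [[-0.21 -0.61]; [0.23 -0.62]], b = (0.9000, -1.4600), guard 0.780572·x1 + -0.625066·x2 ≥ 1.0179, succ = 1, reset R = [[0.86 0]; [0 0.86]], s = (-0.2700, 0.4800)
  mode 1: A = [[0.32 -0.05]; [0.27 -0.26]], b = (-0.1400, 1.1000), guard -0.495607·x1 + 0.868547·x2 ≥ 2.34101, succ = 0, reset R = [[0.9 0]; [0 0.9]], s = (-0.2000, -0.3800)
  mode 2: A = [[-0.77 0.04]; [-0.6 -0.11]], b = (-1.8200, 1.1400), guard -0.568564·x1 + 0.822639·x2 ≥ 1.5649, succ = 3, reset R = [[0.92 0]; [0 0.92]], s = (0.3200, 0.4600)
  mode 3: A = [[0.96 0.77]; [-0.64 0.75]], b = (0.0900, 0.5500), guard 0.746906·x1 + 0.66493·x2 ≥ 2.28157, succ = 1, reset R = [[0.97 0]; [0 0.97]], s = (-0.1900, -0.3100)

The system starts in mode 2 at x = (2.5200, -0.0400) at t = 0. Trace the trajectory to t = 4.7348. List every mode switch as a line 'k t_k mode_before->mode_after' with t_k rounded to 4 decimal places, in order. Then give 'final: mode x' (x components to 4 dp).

1 1.5907 2->3
2 2.1502 3->1
3 2.6550 1->0
4 4.2374 0->1
final: 1 0.4145 0.5179

Mode 2: guard c·x = 1.5649 hit at Δt = 1.5907 (t = 1.5907), x⁻ = (-0.9099, 1.2734) → reset → x⁺ = (-0.5171, 1.6315), jump to mode 3
Mode 3: guard c·x = 2.2816 hit at Δt = 0.5595 (t = 2.1502), x⁻ = (0.4411, 2.9358) → reset → x⁺ = (0.2379, 2.5377), jump to mode 1
Mode 1: guard c·x = 2.3410 hit at Δt = 0.5048 (t = 2.6550), x⁻ = (0.1302, 2.7696) → reset → x⁺ = (-0.0829, 2.1126), jump to mode 0
Mode 0: guard c·x = 1.0179 hit at Δt = 1.5824 (t = 4.2374), x⁻ = (0.8060, -0.6220) → reset → x⁺ = (0.4231, -0.0549), jump to mode 1
Mode 1: flow for 0.4974 to horizon, guard not reached → x = (0.4145, 0.5179)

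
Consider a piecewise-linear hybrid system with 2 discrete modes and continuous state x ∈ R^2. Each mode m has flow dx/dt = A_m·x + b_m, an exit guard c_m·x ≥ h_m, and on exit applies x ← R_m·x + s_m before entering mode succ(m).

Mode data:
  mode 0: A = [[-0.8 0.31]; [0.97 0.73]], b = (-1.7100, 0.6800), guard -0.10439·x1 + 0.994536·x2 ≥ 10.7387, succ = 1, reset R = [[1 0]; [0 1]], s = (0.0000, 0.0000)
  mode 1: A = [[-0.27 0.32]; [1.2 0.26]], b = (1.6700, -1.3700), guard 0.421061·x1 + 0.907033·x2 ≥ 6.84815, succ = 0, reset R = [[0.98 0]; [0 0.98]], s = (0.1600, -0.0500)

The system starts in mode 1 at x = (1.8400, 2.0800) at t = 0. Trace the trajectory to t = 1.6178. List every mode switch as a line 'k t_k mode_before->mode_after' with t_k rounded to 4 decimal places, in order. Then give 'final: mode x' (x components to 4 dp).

1 1.1543 1->0
final: 0 3.1848 9.9896

Mode 1: guard c·x = 6.8482 hit at Δt = 1.1543 (t = 1.1543), x⁻ = (4.1440, 5.6263) → reset → x⁺ = (4.2211, 5.4638), jump to mode 0
Mode 0: flow for 0.4635 to horizon, guard not reached → x = (3.1848, 9.9896)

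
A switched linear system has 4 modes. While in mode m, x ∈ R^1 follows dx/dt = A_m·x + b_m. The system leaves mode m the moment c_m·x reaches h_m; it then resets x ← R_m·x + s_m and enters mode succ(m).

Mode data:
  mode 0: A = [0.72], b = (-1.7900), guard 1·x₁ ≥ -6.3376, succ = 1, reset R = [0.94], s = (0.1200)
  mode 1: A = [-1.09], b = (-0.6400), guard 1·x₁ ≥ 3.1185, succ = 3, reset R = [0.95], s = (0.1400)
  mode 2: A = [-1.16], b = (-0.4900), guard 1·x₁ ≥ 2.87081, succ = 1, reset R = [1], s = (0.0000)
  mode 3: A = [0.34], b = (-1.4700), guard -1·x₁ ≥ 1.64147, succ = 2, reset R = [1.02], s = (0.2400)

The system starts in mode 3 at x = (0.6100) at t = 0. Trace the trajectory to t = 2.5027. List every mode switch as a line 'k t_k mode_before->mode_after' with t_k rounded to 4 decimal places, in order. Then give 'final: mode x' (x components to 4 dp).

1 1.3939 3->2
final: 2 -0.7020

Mode 3: guard c·x = 1.6415 hit at Δt = 1.3939 (t = 1.3939), x⁻ = (-1.6415) → reset → x⁺ = (-1.4343), jump to mode 2
Mode 2: flow for 1.1088 to horizon, guard not reached → x = (-0.7020)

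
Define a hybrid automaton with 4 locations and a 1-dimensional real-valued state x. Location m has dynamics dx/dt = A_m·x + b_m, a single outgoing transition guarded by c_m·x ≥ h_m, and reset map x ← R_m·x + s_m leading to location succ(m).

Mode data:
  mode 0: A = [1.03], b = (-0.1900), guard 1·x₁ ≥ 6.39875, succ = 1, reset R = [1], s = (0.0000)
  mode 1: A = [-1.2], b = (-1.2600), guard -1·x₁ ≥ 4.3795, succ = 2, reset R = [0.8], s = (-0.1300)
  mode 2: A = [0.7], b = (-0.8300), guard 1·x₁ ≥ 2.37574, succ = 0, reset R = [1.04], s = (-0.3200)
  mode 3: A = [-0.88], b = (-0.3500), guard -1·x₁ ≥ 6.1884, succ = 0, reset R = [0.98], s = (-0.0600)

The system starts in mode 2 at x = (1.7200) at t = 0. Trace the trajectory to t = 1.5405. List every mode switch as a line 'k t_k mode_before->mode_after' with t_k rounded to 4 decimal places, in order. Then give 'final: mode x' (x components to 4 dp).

1 1.1440 2->0
final: 0 3.1426

Mode 2: guard c·x = 2.3757 hit at Δt = 1.1440 (t = 1.1440), x⁻ = (2.3757) → reset → x⁺ = (2.1508), jump to mode 0
Mode 0: flow for 0.3965 to horizon, guard not reached → x = (3.1426)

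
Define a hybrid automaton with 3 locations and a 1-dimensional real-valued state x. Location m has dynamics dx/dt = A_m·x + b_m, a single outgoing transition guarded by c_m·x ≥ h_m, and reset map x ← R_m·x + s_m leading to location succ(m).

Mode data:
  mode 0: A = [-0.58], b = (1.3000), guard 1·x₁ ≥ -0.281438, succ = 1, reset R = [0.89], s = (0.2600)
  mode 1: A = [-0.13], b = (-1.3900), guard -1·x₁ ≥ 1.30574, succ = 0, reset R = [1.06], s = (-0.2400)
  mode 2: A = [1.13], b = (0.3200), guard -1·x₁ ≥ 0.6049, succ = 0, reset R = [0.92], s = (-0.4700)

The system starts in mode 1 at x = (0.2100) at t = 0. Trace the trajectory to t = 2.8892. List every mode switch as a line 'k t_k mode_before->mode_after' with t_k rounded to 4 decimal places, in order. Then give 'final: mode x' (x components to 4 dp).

1 1.1515 1->0
2 1.8872 0->1
final: 1 -1.2975

Mode 1: guard c·x = 1.3057 hit at Δt = 1.1515 (t = 1.1515), x⁻ = (-1.3057) → reset → x⁺ = (-1.6241), jump to mode 0
Mode 0: guard c·x = -0.2814 hit at Δt = 0.7357 (t = 1.8872), x⁻ = (-0.2814) → reset → x⁺ = (0.0095), jump to mode 1
Mode 1: flow for 1.0020 to horizon, guard not reached → x = (-1.2975)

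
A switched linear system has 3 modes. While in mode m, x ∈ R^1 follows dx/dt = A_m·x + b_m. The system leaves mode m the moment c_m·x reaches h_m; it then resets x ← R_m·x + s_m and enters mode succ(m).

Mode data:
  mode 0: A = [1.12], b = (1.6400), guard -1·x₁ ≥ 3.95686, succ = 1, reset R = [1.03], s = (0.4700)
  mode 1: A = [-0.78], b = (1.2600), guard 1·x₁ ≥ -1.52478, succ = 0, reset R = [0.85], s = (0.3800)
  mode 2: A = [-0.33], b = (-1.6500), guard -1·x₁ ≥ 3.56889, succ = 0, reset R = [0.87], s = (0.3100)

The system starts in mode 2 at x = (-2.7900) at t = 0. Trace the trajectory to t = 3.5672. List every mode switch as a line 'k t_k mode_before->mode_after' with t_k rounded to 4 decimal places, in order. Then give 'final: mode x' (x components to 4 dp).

1 1.3168 2->0
2 1.8772 0->1
3 2.5290 1->0
final: 0 0.2894

Mode 2: guard c·x = 3.5689 hit at Δt = 1.3168 (t = 1.3168), x⁻ = (-3.5689) → reset → x⁺ = (-2.7949), jump to mode 0
Mode 0: guard c·x = 3.9569 hit at Δt = 0.5604 (t = 1.8772), x⁻ = (-3.9569) → reset → x⁺ = (-3.6056), jump to mode 1
Mode 1: guard c·x = -1.5248 hit at Δt = 0.6518 (t = 2.5290), x⁻ = (-1.5248) → reset → x⁺ = (-0.9161), jump to mode 0
Mode 0: flow for 1.0382 to horizon, guard not reached → x = (0.2894)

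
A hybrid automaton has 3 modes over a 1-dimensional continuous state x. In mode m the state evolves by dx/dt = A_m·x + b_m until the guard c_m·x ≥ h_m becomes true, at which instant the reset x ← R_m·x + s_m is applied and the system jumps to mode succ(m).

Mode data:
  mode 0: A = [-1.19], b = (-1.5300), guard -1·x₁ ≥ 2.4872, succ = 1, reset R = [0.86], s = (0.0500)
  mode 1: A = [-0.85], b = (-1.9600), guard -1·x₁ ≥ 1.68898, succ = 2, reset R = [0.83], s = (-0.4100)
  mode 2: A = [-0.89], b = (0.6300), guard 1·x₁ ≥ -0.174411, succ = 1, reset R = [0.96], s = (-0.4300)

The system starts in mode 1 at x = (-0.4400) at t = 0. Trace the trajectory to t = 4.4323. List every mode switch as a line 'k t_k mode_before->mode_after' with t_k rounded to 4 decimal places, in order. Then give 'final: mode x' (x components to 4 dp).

1 1.3021 1->2
2 2.4812 2->1
3 3.6796 1->2
final: 2 -0.5816

Mode 1: guard c·x = 1.6890 hit at Δt = 1.3021 (t = 1.3021), x⁻ = (-1.6890) → reset → x⁺ = (-1.8119), jump to mode 2
Mode 2: guard c·x = -0.1744 hit at Δt = 1.1791 (t = 2.4812), x⁻ = (-0.1744) → reset → x⁺ = (-0.5974), jump to mode 1
Mode 1: guard c·x = 1.6890 hit at Δt = 1.1984 (t = 3.6796), x⁻ = (-1.6890) → reset → x⁺ = (-1.8119), jump to mode 2
Mode 2: flow for 0.7527 to horizon, guard not reached → x = (-0.5816)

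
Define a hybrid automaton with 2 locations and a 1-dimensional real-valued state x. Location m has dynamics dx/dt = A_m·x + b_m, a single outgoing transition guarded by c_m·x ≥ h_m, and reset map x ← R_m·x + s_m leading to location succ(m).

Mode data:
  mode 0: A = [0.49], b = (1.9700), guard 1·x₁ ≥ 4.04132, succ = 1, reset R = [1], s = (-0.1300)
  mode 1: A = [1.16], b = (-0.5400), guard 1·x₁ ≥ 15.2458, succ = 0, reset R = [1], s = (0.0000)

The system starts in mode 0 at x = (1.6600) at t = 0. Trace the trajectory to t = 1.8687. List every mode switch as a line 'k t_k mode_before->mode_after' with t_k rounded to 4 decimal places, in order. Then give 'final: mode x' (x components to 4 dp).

Mode 0: guard c·x = 4.0413 hit at Δt = 0.7145 (t = 0.7145), x⁻ = (4.0413) → reset → x⁺ = (3.9113), jump to mode 1
Mode 1: flow for 1.1542 to horizon, guard not reached → x = (13.6104)

1 0.7145 0->1
final: 1 13.6104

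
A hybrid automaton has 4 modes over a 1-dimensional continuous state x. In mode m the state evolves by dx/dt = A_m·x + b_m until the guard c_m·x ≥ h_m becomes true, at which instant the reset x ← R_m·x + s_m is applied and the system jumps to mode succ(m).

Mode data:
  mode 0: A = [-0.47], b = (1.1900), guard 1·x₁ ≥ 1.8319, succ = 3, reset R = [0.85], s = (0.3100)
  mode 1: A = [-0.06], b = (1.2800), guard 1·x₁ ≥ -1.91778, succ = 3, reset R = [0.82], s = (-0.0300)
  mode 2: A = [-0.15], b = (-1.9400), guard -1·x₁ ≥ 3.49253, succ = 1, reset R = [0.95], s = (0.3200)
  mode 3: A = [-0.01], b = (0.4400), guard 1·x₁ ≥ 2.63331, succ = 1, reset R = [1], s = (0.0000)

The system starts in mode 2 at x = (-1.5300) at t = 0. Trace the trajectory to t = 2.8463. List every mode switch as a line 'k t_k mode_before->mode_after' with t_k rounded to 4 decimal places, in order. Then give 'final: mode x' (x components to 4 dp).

Mode 2: guard c·x = 3.4925 hit at Δt = 1.2591 (t = 1.2591), x⁻ = (-3.4925) → reset → x⁺ = (-2.9979), jump to mode 1
Mode 1: guard c·x = -1.9178 hit at Δt = 0.7568 (t = 2.0159), x⁻ = (-1.9178) → reset → x⁺ = (-1.6026), jump to mode 3
Mode 3: flow for 0.8304 to horizon, guard not reached → x = (-1.2255)

1 1.2591 2->1
2 2.0159 1->3
final: 3 -1.2255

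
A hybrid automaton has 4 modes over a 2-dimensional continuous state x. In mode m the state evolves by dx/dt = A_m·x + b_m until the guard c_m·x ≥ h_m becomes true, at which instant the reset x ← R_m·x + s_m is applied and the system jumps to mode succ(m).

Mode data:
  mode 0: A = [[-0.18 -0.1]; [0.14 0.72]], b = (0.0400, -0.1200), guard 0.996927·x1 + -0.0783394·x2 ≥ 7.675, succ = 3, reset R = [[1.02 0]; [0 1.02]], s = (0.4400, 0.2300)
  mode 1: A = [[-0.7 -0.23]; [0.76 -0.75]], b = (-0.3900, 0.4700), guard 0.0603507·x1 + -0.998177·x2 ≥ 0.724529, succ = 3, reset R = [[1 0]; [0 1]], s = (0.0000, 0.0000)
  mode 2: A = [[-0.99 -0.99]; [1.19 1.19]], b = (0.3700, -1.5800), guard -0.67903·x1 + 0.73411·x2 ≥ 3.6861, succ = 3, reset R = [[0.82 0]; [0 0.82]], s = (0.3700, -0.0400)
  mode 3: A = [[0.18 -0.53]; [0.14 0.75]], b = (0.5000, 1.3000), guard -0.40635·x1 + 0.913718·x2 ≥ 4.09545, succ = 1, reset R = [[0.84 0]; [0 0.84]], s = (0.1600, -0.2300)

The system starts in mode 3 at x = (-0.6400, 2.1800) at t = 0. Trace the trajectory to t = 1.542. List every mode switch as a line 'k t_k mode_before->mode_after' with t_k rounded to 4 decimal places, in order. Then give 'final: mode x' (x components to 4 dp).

1 0.5074 3->1
final: 1 -1.0500 1.1809

Mode 3: guard c·x = 4.0954 hit at Δt = 0.5074 (t = 0.5074), x⁻ = (-1.2756, 3.9149) → reset → x⁺ = (-0.9115, 3.0585), jump to mode 1
Mode 1: flow for 1.0346 to horizon, guard not reached → x = (-1.0500, 1.1809)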